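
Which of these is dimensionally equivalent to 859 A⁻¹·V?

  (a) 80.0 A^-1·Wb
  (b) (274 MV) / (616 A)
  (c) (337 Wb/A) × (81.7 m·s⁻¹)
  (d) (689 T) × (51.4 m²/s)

(b)

Reference: V·A⁻¹ = J·C⁻¹·A⁻¹ = kg·m²·s⁻³·A⁻².
Each option:
  (a) Wb·A⁻¹ = V·s·A⁻¹ = kg·m²·s⁻²·A⁻²
  (b) [kg·m²·s⁻³·A⁻¹] / [A] = kg·m²·s⁻³·A⁻²  ← same
  (c) [kg·m²·s⁻²·A⁻²] · [m·s⁻¹] = kg·m³·s⁻³·A⁻²
  (d) [kg·s⁻²·A⁻¹] · [m²·s⁻¹] = kg·m²·s⁻³·A⁻¹
Only (b) matches kg·m²·s⁻³·A⁻².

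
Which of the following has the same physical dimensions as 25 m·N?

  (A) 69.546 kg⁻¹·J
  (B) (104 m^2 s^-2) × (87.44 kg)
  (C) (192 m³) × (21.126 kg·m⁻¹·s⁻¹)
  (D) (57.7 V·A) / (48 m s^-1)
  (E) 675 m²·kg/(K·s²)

Reference: N·m = kg·m·s⁻²·m = kg·m²·s⁻².
Each option:
  (A) J·kg⁻¹ = N·m·kg⁻¹ = m²·s⁻²
  (B) [m²·s⁻²] · [kg] = kg·m²·s⁻²  ← same
  (C) [m³] · [kg·m⁻¹·s⁻¹] = kg·m²·s⁻¹
  (D) [kg·m²·s⁻³] / [m·s⁻¹] = kg·m·s⁻²
  (E) kg·m²·s⁻²·K⁻¹
Only (B) matches kg·m²·s⁻².

(B)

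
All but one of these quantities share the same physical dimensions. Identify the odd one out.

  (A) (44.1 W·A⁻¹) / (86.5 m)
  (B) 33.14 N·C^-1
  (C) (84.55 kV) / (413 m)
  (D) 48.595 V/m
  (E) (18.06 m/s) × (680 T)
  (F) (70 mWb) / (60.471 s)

(F)

Expand each in SI base units:
  (A) [kg·m²·s⁻³·A⁻¹] / [m] = kg·m·s⁻³·A⁻¹
  (B) N·C⁻¹ = kg·m·s⁻²·(s·A)⁻¹ = kg·m·s⁻³·A⁻¹
  (C) [kg·m²·s⁻³·A⁻¹] / [m] = kg·m·s⁻³·A⁻¹
  (D) V·m⁻¹ = J·C⁻¹·m⁻¹ = kg·m·s⁻³·A⁻¹
  (E) [m·s⁻¹] · [kg·s⁻²·A⁻¹] = kg·m·s⁻³·A⁻¹
  (F) [kg·m²·s⁻²·A⁻¹] / [s] = kg·m²·s⁻³·A⁻¹
All reduce to kg·m·s⁻³·A⁻¹ except (F), which is kg·m²·s⁻³·A⁻¹.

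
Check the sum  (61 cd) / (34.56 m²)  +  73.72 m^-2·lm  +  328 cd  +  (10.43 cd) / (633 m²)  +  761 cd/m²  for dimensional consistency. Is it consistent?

No

Work out the base dimensions of each:
  (61 cd) / (34.56 m²):  [cd] / [m²] = m⁻²·cd
  73.72 m^-2·lm:  lm·m⁻² = cd·m⁻² = m⁻²·cd
  328 cd:  cd
  (10.43 cd) / (633 m²):  [cd] / [m²] = m⁻²·cd
  761 cd/m²:  cd·m⁻² = m⁻²·cd
The terms do not share a single dimension (cd vs m⁻²·cd).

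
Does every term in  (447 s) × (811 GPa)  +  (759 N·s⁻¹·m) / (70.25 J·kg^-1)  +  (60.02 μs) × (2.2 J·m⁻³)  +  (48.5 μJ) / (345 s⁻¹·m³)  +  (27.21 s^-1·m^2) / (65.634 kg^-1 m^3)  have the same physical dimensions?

Expand each in SI base units:
  (447 s) × (811 GPa):  [s] · [kg·m⁻¹·s⁻²] = kg·m⁻¹·s⁻¹
  (759 N·s⁻¹·m) / (70.25 J·kg^-1):  [kg·m²·s⁻³] / [m²·s⁻²] = kg·s⁻¹
  (60.02 μs) × (2.2 J·m⁻³):  [s] · [kg·m⁻¹·s⁻²] = kg·m⁻¹·s⁻¹
  (48.5 μJ) / (345 s⁻¹·m³):  [kg·m²·s⁻²] / [m³·s⁻¹] = kg·m⁻¹·s⁻¹
  (27.21 s^-1·m^2) / (65.634 kg^-1 m^3):  [m²·s⁻¹] / [kg⁻¹·m³] = kg·m⁻¹·s⁻¹
The terms do not share a single dimension (kg·m⁻¹·s⁻¹ vs kg·s⁻¹).

No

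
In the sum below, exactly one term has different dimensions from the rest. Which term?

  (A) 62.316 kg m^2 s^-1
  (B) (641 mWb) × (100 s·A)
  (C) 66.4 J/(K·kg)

(C)

In SI base units:
  (A) kg·m²·s⁻¹
  (B) [kg·m²·s⁻²·A⁻¹] · [s·A] = kg·m²·s⁻¹
  (C) J·kg⁻¹·K⁻¹ = N·m·kg⁻¹·K⁻¹ = m²·s⁻²·K⁻¹
All reduce to kg·m²·s⁻¹ except (C), which is m²·s⁻²·K⁻¹.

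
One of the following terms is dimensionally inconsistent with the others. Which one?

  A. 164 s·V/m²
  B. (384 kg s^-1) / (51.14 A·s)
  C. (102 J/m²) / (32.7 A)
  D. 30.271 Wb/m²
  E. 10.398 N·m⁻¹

E.

Reduce each to base SI dimensions:
  A. V·s·m⁻² = J·C⁻¹·s·m⁻² = kg·s⁻²·A⁻¹
  B. [kg·s⁻¹] / [s·A] = kg·s⁻²·A⁻¹
  C. [kg·s⁻²] / [A] = kg·s⁻²·A⁻¹
  D. Wb·m⁻² = V·s·m⁻² = kg·s⁻²·A⁻¹
  E. N·m⁻¹ = kg·m·s⁻²·m⁻¹ = kg·s⁻²
All reduce to kg·s⁻²·A⁻¹ except E., which is kg·s⁻².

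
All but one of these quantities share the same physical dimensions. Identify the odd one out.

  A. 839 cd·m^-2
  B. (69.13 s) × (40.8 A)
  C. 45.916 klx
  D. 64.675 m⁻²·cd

B.

Work out the base dimensions of each:
  A. cd·m⁻² = m⁻²·cd
  B. [s] · [A] = s·A
  C. lx = lm·m⁻² = m⁻²·cd
  D. m⁻²·cd
All reduce to m⁻²·cd except B., which is s·A.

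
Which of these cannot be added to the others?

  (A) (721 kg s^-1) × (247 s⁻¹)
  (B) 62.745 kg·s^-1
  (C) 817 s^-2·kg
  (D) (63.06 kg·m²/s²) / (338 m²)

(B)

Reduce each to base SI dimensions:
  (A) [kg·s⁻¹] · [s⁻¹] = kg·s⁻²
  (B) kg·s⁻¹
  (C) kg·s⁻²
  (D) [kg·m²·s⁻²] / [m²] = kg·s⁻²
All reduce to kg·s⁻² except (B), which is kg·s⁻¹.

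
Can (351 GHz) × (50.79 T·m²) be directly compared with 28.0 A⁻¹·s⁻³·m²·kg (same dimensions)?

Expand each in SI base units:
  (351 GHz) × (50.79 T·m²):  [s⁻¹] · [kg·m²·s⁻²·A⁻¹] = kg·m²·s⁻³·A⁻¹
  28.0 A⁻¹·s⁻³·m²·kg:  kg·m²·s⁻³·A⁻¹
Both are kg·m²·s⁻³·A⁻¹, so they have the same dimensions and can be added.

Yes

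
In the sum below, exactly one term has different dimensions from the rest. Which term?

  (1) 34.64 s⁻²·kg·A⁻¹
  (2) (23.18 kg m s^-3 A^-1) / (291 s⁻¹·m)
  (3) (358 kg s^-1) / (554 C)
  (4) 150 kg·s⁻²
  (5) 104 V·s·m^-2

(4)

Work out the base dimensions of each:
  (1) kg·s⁻²·A⁻¹
  (2) [kg·m·s⁻³·A⁻¹] / [m·s⁻¹] = kg·s⁻²·A⁻¹
  (3) [kg·s⁻¹] / [s·A] = kg·s⁻²·A⁻¹
  (4) kg·s⁻²
  (5) V·s·m⁻² = J·C⁻¹·s·m⁻² = kg·s⁻²·A⁻¹
All reduce to kg·s⁻²·A⁻¹ except (4), which is kg·s⁻².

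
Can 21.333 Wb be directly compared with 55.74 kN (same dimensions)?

No

Expand each in SI base units:
  21.333 Wb:  Wb = V·s = kg·m²·s⁻²·A⁻¹
  55.74 kN:  N = kg·m·s⁻²
kg·m²·s⁻²·A⁻¹ ≠ kg·m·s⁻², so they cannot be added.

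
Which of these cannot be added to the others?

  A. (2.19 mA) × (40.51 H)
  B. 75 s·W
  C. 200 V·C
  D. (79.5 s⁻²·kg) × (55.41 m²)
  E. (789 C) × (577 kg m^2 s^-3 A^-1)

A.

Work out the base dimensions of each:
  A. [A] · [kg·m²·s⁻²·A⁻²] = kg·m²·s⁻²·A⁻¹
  B. W·s = J·s⁻¹·s = kg·m²·s⁻²
  C. C·V = s·A·J·C⁻¹ = kg·m²·s⁻²
  D. [kg·s⁻²] · [m²] = kg·m²·s⁻²
  E. [s·A] · [kg·m²·s⁻³·A⁻¹] = kg·m²·s⁻²
All reduce to kg·m²·s⁻² except A., which is kg·m²·s⁻²·A⁻¹.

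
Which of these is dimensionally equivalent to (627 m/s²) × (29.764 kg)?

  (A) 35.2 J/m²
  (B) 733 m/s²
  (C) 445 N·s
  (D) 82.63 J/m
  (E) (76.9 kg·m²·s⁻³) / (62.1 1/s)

Reference: [m·s⁻²] · [kg] = kg·m·s⁻².
Each option:
  (A) J·m⁻² = N·m·m⁻² = kg·s⁻²
  (B) m·s⁻²
  (C) N·s = kg·m·s⁻²·s = kg·m·s⁻¹
  (D) J·m⁻¹ = N·m·m⁻¹ = kg·m·s⁻²  ← same
  (E) [kg·m²·s⁻³] / [s⁻¹] = kg·m²·s⁻²
Only (D) matches kg·m·s⁻².

(D)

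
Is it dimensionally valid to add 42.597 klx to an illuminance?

Yes

Dimensions:
  42.597 klx:  lx = lm·m⁻² = m⁻²·cd
  an illuminance:  [illuminance] = m⁻²·cd
Both are m⁻²·cd, so they have the same dimensions and can be added.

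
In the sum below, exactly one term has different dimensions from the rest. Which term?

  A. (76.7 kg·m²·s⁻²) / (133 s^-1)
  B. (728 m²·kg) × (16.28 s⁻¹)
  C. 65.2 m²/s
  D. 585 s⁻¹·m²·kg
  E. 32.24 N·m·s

Reduce each to base SI dimensions:
  A. [kg·m²·s⁻²] / [s⁻¹] = kg·m²·s⁻¹
  B. [kg·m²] · [s⁻¹] = kg·m²·s⁻¹
  C. m²·s⁻¹
  D. kg·m²·s⁻¹
  E. N·m·s = kg·m·s⁻²·m·s = kg·m²·s⁻¹
All reduce to kg·m²·s⁻¹ except C., which is m²·s⁻¹.

C.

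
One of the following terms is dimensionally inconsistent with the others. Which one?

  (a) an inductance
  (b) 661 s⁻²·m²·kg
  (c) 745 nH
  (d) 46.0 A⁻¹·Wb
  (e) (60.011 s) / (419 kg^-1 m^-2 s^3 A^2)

Reduce each to base SI dimensions:
  (a) [inductance] = kg·m²·s⁻²·A⁻²
  (b) kg·m²·s⁻²
  (c) H = V·s·A⁻¹ = kg·m²·s⁻²·A⁻²
  (d) Wb·A⁻¹ = V·s·A⁻¹ = kg·m²·s⁻²·A⁻²
  (e) [s] / [kg⁻¹·m⁻²·s³·A²] = kg·m²·s⁻²·A⁻²
All reduce to kg·m²·s⁻²·A⁻² except (b), which is kg·m²·s⁻².

(b)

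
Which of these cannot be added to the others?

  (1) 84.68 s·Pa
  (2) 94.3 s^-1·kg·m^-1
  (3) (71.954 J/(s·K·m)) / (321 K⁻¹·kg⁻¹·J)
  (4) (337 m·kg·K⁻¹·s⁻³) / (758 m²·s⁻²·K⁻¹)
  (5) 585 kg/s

(5)

Reduce each to base SI dimensions:
  (1) Pa·s = N·m⁻²·s = kg·m⁻¹·s⁻¹
  (2) kg·m⁻¹·s⁻¹
  (3) [kg·m·s⁻³·K⁻¹] / [m²·s⁻²·K⁻¹] = kg·m⁻¹·s⁻¹
  (4) [kg·m·s⁻³·K⁻¹] / [m²·s⁻²·K⁻¹] = kg·m⁻¹·s⁻¹
  (5) kg·s⁻¹
All reduce to kg·m⁻¹·s⁻¹ except (5), which is kg·s⁻¹.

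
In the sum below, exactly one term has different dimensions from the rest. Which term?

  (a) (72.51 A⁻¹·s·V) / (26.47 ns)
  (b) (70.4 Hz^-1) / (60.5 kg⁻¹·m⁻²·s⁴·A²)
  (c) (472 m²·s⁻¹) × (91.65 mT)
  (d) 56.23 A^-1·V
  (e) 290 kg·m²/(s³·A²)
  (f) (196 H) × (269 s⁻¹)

Reduce each to base SI dimensions:
  (a) [kg·m²·s⁻²·A⁻²] / [s] = kg·m²·s⁻³·A⁻²
  (b) [s] / [kg⁻¹·m⁻²·s⁴·A²] = kg·m²·s⁻³·A⁻²
  (c) [m²·s⁻¹] · [kg·s⁻²·A⁻¹] = kg·m²·s⁻³·A⁻¹
  (d) V·A⁻¹ = J·C⁻¹·A⁻¹ = kg·m²·s⁻³·A⁻²
  (e) kg·m²·s⁻³·A⁻²
  (f) [kg·m²·s⁻²·A⁻²] · [s⁻¹] = kg·m²·s⁻³·A⁻²
All reduce to kg·m²·s⁻³·A⁻² except (c), which is kg·m²·s⁻³·A⁻¹.

(c)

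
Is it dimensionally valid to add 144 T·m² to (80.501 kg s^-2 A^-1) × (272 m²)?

Dimensions:
  144 T·m²:  T·m² = Wb·m⁻²·m² = kg·m²·s⁻²·A⁻¹
  (80.501 kg s^-2 A^-1) × (272 m²):  [kg·s⁻²·A⁻¹] · [m²] = kg·m²·s⁻²·A⁻¹
Both are kg·m²·s⁻²·A⁻¹, so they have the same dimensions and can be added.

Yes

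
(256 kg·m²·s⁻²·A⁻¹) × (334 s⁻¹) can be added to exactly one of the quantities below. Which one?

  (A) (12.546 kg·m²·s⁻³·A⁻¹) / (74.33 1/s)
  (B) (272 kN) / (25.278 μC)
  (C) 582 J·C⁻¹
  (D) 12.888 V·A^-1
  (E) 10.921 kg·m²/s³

Reference: [kg·m²·s⁻²·A⁻¹] · [s⁻¹] = kg·m²·s⁻³·A⁻¹.
Each option:
  (A) [kg·m²·s⁻³·A⁻¹] / [s⁻¹] = kg·m²·s⁻²·A⁻¹
  (B) [kg·m·s⁻²] / [s·A] = kg·m·s⁻³·A⁻¹
  (C) J·C⁻¹ = N·m·(s·A)⁻¹ = kg·m²·s⁻³·A⁻¹  ← same
  (D) V·A⁻¹ = J·C⁻¹·A⁻¹ = kg·m²·s⁻³·A⁻²
  (E) kg·m²·s⁻³
Only (C) matches kg·m²·s⁻³·A⁻¹.

(C)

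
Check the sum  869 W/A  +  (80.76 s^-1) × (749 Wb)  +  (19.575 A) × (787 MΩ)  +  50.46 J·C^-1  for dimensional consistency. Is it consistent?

Work out the base dimensions of each:
  869 W/A:  W·A⁻¹ = J·s⁻¹·A⁻¹ = kg·m²·s⁻³·A⁻¹
  (80.76 s^-1) × (749 Wb):  [s⁻¹] · [kg·m²·s⁻²·A⁻¹] = kg·m²·s⁻³·A⁻¹
  (19.575 A) × (787 MΩ):  [A] · [kg·m²·s⁻³·A⁻²] = kg·m²·s⁻³·A⁻¹
  50.46 J·C^-1:  J·C⁻¹ = N·m·(s·A)⁻¹ = kg·m²·s⁻³·A⁻¹
Every term reduces to kg·m²·s⁻³·A⁻¹.

Yes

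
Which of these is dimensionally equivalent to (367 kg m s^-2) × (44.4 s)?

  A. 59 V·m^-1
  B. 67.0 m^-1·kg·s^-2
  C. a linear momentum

Reference: [kg·m·s⁻²] · [s] = kg·m·s⁻¹.
Each option:
  A. V·m⁻¹ = J·C⁻¹·m⁻¹ = kg·m·s⁻³·A⁻¹
  B. kg·m⁻¹·s⁻²
  C. [linear momentum] = kg·m·s⁻¹  ← same
Only C. matches kg·m·s⁻¹.

C.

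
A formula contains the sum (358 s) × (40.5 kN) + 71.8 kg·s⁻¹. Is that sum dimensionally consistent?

No

Dimensions:
  (358 s) × (40.5 kN):  [s] · [kg·m·s⁻²] = kg·m·s⁻¹
  71.8 kg·s⁻¹:  kg·s⁻¹
kg·m·s⁻¹ ≠ kg·s⁻¹, so they cannot be added.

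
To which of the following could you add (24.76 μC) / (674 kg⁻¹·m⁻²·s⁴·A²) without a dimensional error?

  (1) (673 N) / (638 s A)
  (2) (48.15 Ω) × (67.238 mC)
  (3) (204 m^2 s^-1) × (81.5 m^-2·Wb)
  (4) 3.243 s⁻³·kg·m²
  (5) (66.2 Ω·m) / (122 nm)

(3)

Reference: [s·A] / [kg⁻¹·m⁻²·s⁴·A²] = kg·m²·s⁻³·A⁻¹.
Each option:
  (1) [kg·m·s⁻²] / [s·A] = kg·m·s⁻³·A⁻¹
  (2) [kg·m²·s⁻³·A⁻²] · [s·A] = kg·m²·s⁻²·A⁻¹
  (3) [m²·s⁻¹] · [kg·s⁻²·A⁻¹] = kg·m²·s⁻³·A⁻¹  ← same
  (4) kg·m²·s⁻³
  (5) [kg·m³·s⁻³·A⁻²] / [m] = kg·m²·s⁻³·A⁻²
Only (3) matches kg·m²·s⁻³·A⁻¹.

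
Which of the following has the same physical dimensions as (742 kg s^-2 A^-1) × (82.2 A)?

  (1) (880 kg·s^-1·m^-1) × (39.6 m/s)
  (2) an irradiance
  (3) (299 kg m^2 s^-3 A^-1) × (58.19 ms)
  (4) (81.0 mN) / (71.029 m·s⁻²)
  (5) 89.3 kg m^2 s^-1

(1)

Reference: [kg·s⁻²·A⁻¹] · [A] = kg·s⁻².
Each option:
  (1) [kg·m⁻¹·s⁻¹] · [m·s⁻¹] = kg·s⁻²  ← same
  (2) [irradiance] = kg·s⁻³
  (3) [kg·m²·s⁻³·A⁻¹] · [s] = kg·m²·s⁻²·A⁻¹
  (4) [kg·m·s⁻²] / [m·s⁻²] = kg
  (5) kg·m²·s⁻¹
Only (1) matches kg·s⁻².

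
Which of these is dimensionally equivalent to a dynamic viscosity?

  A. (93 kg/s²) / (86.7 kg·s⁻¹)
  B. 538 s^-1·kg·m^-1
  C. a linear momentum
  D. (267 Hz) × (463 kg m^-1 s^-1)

B.

Reference: [dynamic viscosity] = kg·m⁻¹·s⁻¹.
Each option:
  A. [kg·s⁻²] / [kg·s⁻¹] = s⁻¹
  B. kg·m⁻¹·s⁻¹  ← same
  C. [linear momentum] = kg·m·s⁻¹
  D. [s⁻¹] · [kg·m⁻¹·s⁻¹] = kg·m⁻¹·s⁻²
Only B. matches kg·m⁻¹·s⁻¹.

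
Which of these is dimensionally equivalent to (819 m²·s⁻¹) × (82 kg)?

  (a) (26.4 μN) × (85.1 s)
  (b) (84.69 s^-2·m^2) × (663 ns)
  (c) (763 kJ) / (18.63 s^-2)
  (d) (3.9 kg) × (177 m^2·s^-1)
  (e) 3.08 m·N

Reference: [m²·s⁻¹] · [kg] = kg·m²·s⁻¹.
Each option:
  (a) [kg·m·s⁻²] · [s] = kg·m·s⁻¹
  (b) [m²·s⁻²] · [s] = m²·s⁻¹
  (c) [kg·m²·s⁻²] / [s⁻²] = kg·m²
  (d) [kg] · [m²·s⁻¹] = kg·m²·s⁻¹  ← same
  (e) N·m = kg·m·s⁻²·m = kg·m²·s⁻²
Only (d) matches kg·m²·s⁻¹.

(d)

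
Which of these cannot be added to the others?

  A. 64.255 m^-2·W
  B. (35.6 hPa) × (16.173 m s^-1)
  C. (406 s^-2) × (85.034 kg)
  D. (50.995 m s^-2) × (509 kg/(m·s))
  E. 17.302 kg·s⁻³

C.

Dimensions:
  A. W·m⁻² = J·s⁻¹·m⁻² = kg·s⁻³
  B. [kg·m⁻¹·s⁻²] · [m·s⁻¹] = kg·s⁻³
  C. [s⁻²] · [kg] = kg·s⁻²
  D. [m·s⁻²] · [kg·m⁻¹·s⁻¹] = kg·s⁻³
  E. kg·s⁻³
All reduce to kg·s⁻³ except C., which is kg·s⁻².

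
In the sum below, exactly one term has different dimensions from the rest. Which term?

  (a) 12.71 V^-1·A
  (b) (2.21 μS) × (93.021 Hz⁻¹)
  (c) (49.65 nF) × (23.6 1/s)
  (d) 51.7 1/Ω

Work out the base dimensions of each:
  (a) A·V⁻¹ = A·(J·C⁻¹)⁻¹ = kg⁻¹·m⁻²·s³·A²
  (b) [kg⁻¹·m⁻²·s³·A²] · [s] = kg⁻¹·m⁻²·s⁴·A²
  (c) [kg⁻¹·m⁻²·s⁴·A²] · [s⁻¹] = kg⁻¹·m⁻²·s³·A²
  (d) Ω⁻¹ = (V·A⁻¹)⁻¹ = kg⁻¹·m⁻²·s³·A²
All reduce to kg⁻¹·m⁻²·s³·A² except (b), which is kg⁻¹·m⁻²·s⁴·A².

(b)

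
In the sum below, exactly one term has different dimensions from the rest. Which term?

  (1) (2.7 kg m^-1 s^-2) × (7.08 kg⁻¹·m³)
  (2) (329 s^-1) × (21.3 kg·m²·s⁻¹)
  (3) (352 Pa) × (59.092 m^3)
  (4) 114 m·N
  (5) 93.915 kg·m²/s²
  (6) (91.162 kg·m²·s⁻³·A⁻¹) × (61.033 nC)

Reduce each to base SI dimensions:
  (1) [kg·m⁻¹·s⁻²] · [kg⁻¹·m³] = m²·s⁻²
  (2) [s⁻¹] · [kg·m²·s⁻¹] = kg·m²·s⁻²
  (3) [kg·m⁻¹·s⁻²] · [m³] = kg·m²·s⁻²
  (4) N·m = kg·m·s⁻²·m = kg·m²·s⁻²
  (5) kg·m²·s⁻²
  (6) [kg·m²·s⁻³·A⁻¹] · [s·A] = kg·m²·s⁻²
All reduce to kg·m²·s⁻² except (1), which is m²·s⁻².

(1)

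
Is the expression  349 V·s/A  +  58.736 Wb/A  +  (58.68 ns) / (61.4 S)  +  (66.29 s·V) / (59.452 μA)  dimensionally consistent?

Expand each in SI base units:
  349 V·s/A:  V·s·A⁻¹ = J·C⁻¹·s·A⁻¹ = kg·m²·s⁻²·A⁻²
  58.736 Wb/A:  Wb·A⁻¹ = V·s·A⁻¹ = kg·m²·s⁻²·A⁻²
  (58.68 ns) / (61.4 S):  [s] / [kg⁻¹·m⁻²·s³·A²] = kg·m²·s⁻²·A⁻²
  (66.29 s·V) / (59.452 μA):  [kg·m²·s⁻²·A⁻¹] / [A] = kg·m²·s⁻²·A⁻²
Every term reduces to kg·m²·s⁻²·A⁻².

Yes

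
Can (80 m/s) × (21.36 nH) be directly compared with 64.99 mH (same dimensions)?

Dimensions:
  (80 m/s) × (21.36 nH):  [m·s⁻¹] · [kg·m²·s⁻²·A⁻²] = kg·m³·s⁻³·A⁻²
  64.99 mH:  H = V·s·A⁻¹ = kg·m²·s⁻²·A⁻²
kg·m³·s⁻³·A⁻² ≠ kg·m²·s⁻²·A⁻², so they cannot be added.

No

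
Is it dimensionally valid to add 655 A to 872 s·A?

Dimensions:
  655 A:  A
  872 s·A:  A·s = s·A
A ≠ s·A, so they cannot be added.

No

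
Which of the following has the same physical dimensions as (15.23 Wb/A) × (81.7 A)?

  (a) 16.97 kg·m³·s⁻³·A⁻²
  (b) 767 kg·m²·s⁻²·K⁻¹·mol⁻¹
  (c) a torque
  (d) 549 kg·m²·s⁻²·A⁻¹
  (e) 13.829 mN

Reference: [kg·m²·s⁻²·A⁻²] · [A] = kg·m²·s⁻²·A⁻¹.
Each option:
  (a) kg·m³·s⁻³·A⁻²
  (b) kg·m²·s⁻²·K⁻¹·mol⁻¹
  (c) [torque] = kg·m²·s⁻²
  (d) kg·m²·s⁻²·A⁻¹  ← same
  (e) N = kg·m·s⁻²
Only (d) matches kg·m²·s⁻²·A⁻¹.

(d)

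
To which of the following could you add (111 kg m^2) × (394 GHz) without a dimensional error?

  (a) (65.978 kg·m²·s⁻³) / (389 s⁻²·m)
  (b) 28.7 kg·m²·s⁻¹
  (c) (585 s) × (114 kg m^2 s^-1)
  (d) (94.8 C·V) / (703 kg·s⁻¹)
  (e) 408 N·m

Reference: [kg·m²] · [s⁻¹] = kg·m²·s⁻¹.
Each option:
  (a) [kg·m²·s⁻³] / [m·s⁻²] = kg·m·s⁻¹
  (b) kg·m²·s⁻¹  ← same
  (c) [s] · [kg·m²·s⁻¹] = kg·m²
  (d) [kg·m²·s⁻²] / [kg·s⁻¹] = m²·s⁻¹
  (e) N·m = kg·m·s⁻²·m = kg·m²·s⁻²
Only (b) matches kg·m²·s⁻¹.

(b)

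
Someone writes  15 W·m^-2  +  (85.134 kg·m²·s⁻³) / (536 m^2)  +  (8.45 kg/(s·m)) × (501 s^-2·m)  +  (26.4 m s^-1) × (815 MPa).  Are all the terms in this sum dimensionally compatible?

Reduce each to base SI dimensions:
  15 W·m^-2:  W·m⁻² = J·s⁻¹·m⁻² = kg·s⁻³
  (85.134 kg·m²·s⁻³) / (536 m^2):  [kg·m²·s⁻³] / [m²] = kg·s⁻³
  (8.45 kg/(s·m)) × (501 s^-2·m):  [kg·m⁻¹·s⁻¹] · [m·s⁻²] = kg·s⁻³
  (26.4 m s^-1) × (815 MPa):  [m·s⁻¹] · [kg·m⁻¹·s⁻²] = kg·s⁻³
Every term reduces to kg·s⁻³.

Yes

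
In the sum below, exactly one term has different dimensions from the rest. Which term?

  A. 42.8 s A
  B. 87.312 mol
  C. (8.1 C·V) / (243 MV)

B.

Work out the base dimensions of each:
  A. s·A
  B. mol
  C. [kg·m²·s⁻²] / [kg·m²·s⁻³·A⁻¹] = s·A
All reduce to s·A except B., which is mol.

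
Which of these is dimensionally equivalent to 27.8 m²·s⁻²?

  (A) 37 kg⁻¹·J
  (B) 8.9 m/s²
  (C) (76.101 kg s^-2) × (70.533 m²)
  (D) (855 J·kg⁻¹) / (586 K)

Reference: m²·s⁻².
Each option:
  (A) J·kg⁻¹ = N·m·kg⁻¹ = m²·s⁻²  ← same
  (B) m·s⁻²
  (C) [kg·s⁻²] · [m²] = kg·m²·s⁻²
  (D) [m²·s⁻²] / [K] = m²·s⁻²·K⁻¹
Only (A) matches m²·s⁻².

(A)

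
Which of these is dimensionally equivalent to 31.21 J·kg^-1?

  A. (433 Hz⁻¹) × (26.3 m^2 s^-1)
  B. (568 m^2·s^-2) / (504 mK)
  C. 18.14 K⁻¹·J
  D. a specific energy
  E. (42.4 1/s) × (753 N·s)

Reference: J·kg⁻¹ = N·m·kg⁻¹ = m²·s⁻².
Each option:
  A. [s] · [m²·s⁻¹] = m²
  B. [m²·s⁻²] / [K] = m²·s⁻²·K⁻¹
  C. J·K⁻¹ = N·m·K⁻¹ = kg·m²·s⁻²·K⁻¹
  D. [specific energy] = m²·s⁻²  ← same
  E. [s⁻¹] · [kg·m·s⁻¹] = kg·m·s⁻²
Only D. matches m²·s⁻².

D.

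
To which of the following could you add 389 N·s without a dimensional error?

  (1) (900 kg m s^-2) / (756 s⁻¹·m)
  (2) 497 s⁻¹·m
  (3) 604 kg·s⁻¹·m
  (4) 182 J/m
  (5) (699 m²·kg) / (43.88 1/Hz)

Reference: N·s = kg·m·s⁻²·s = kg·m·s⁻¹.
Each option:
  (1) [kg·m·s⁻²] / [m·s⁻¹] = kg·s⁻¹
  (2) m·s⁻¹
  (3) kg·m·s⁻¹  ← same
  (4) J·m⁻¹ = N·m·m⁻¹ = kg·m·s⁻²
  (5) [kg·m²] / [s] = kg·m²·s⁻¹
Only (3) matches kg·m·s⁻¹.

(3)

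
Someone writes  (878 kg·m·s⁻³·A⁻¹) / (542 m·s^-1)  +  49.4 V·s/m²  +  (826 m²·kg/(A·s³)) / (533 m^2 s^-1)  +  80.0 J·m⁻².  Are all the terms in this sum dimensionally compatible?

In SI base units:
  (878 kg·m·s⁻³·A⁻¹) / (542 m·s^-1):  [kg·m·s⁻³·A⁻¹] / [m·s⁻¹] = kg·s⁻²·A⁻¹
  49.4 V·s/m²:  V·s·m⁻² = J·C⁻¹·s·m⁻² = kg·s⁻²·A⁻¹
  (826 m²·kg/(A·s³)) / (533 m^2 s^-1):  [kg·m²·s⁻³·A⁻¹] / [m²·s⁻¹] = kg·s⁻²·A⁻¹
  80.0 J·m⁻²:  J·m⁻² = N·m·m⁻² = kg·s⁻²
The terms do not share a single dimension (kg·s⁻² vs kg·s⁻²·A⁻¹).

No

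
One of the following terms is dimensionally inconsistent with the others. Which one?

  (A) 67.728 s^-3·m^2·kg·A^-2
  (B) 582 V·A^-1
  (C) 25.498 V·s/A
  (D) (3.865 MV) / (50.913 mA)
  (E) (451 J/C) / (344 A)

Work out the base dimensions of each:
  (A) kg·m²·s⁻³·A⁻²
  (B) V·A⁻¹ = J·C⁻¹·A⁻¹ = kg·m²·s⁻³·A⁻²
  (C) V·s·A⁻¹ = J·C⁻¹·s·A⁻¹ = kg·m²·s⁻²·A⁻²
  (D) [kg·m²·s⁻³·A⁻¹] / [A] = kg·m²·s⁻³·A⁻²
  (E) [kg·m²·s⁻³·A⁻¹] / [A] = kg·m²·s⁻³·A⁻²
All reduce to kg·m²·s⁻³·A⁻² except (C), which is kg·m²·s⁻²·A⁻².

(C)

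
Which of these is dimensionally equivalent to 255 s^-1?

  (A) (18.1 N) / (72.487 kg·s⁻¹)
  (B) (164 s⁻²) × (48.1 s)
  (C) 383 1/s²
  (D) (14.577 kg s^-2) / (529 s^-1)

Reference: s⁻¹.
Each option:
  (A) [kg·m·s⁻²] / [kg·s⁻¹] = m·s⁻¹
  (B) [s⁻²] · [s] = s⁻¹  ← same
  (C) s⁻²
  (D) [kg·s⁻²] / [s⁻¹] = kg·s⁻¹
Only (B) matches s⁻¹.

(B)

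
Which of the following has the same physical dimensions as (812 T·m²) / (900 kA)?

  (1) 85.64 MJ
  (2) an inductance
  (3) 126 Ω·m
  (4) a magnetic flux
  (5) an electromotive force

Reference: [kg·m²·s⁻²·A⁻¹] / [A] = kg·m²·s⁻²·A⁻².
Each option:
  (1) J = N·m = kg·m²·s⁻²
  (2) [inductance] = kg·m²·s⁻²·A⁻²  ← same
  (3) Ω·m = V·A⁻¹·m = kg·m³·s⁻³·A⁻²
  (4) [magnetic flux] = kg·m²·s⁻²·A⁻¹
  (5) [electromotive force] = kg·m²·s⁻³·A⁻¹
Only (2) matches kg·m²·s⁻²·A⁻².

(2)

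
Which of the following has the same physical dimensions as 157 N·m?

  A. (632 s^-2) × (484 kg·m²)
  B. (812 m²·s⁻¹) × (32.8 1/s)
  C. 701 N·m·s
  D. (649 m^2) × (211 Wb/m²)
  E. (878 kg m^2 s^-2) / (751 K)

Reference: N·m = kg·m·s⁻²·m = kg·m²·s⁻².
Each option:
  A. [s⁻²] · [kg·m²] = kg·m²·s⁻²  ← same
  B. [m²·s⁻¹] · [s⁻¹] = m²·s⁻²
  C. N·m·s = kg·m·s⁻²·m·s = kg·m²·s⁻¹
  D. [m²] · [kg·s⁻²·A⁻¹] = kg·m²·s⁻²·A⁻¹
  E. [kg·m²·s⁻²] / [K] = kg·m²·s⁻²·K⁻¹
Only A. matches kg·m²·s⁻².

A.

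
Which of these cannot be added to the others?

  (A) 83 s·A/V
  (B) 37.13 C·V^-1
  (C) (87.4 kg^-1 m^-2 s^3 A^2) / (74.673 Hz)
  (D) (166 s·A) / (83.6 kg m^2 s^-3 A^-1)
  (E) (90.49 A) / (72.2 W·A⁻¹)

(E)

Work out the base dimensions of each:
  (A) A·s·V⁻¹ = A·s·(J·C⁻¹)⁻¹ = kg⁻¹·m⁻²·s⁴·A²
  (B) C·V⁻¹ = s·A·(J·C⁻¹)⁻¹ = kg⁻¹·m⁻²·s⁴·A²
  (C) [kg⁻¹·m⁻²·s³·A²] / [s⁻¹] = kg⁻¹·m⁻²·s⁴·A²
  (D) [s·A] / [kg·m²·s⁻³·A⁻¹] = kg⁻¹·m⁻²·s⁴·A²
  (E) [A] / [kg·m²·s⁻³·A⁻¹] = kg⁻¹·m⁻²·s³·A²
All reduce to kg⁻¹·m⁻²·s⁴·A² except (E), which is kg⁻¹·m⁻²·s³·A².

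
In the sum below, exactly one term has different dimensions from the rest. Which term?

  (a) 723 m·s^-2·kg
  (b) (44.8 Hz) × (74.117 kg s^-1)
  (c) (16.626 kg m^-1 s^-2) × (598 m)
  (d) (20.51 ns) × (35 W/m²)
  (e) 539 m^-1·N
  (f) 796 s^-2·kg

In SI base units:
  (a) kg·m·s⁻²
  (b) [s⁻¹] · [kg·s⁻¹] = kg·s⁻²
  (c) [kg·m⁻¹·s⁻²] · [m] = kg·s⁻²
  (d) [s] · [kg·s⁻³] = kg·s⁻²
  (e) N·m⁻¹ = kg·m·s⁻²·m⁻¹ = kg·s⁻²
  (f) kg·s⁻²
All reduce to kg·s⁻² except (a), which is kg·m·s⁻².

(a)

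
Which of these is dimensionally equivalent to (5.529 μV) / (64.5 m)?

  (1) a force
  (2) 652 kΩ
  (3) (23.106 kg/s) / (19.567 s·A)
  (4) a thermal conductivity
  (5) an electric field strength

(5)

Reference: [kg·m²·s⁻³·A⁻¹] / [m] = kg·m·s⁻³·A⁻¹.
Each option:
  (1) [force] = kg·m·s⁻²
  (2) Ω = V·A⁻¹ = kg·m²·s⁻³·A⁻²
  (3) [kg·s⁻¹] / [s·A] = kg·s⁻²·A⁻¹
  (4) [thermal conductivity] = kg·m·s⁻³·K⁻¹
  (5) [electric field strength] = kg·m·s⁻³·A⁻¹  ← same
Only (5) matches kg·m·s⁻³·A⁻¹.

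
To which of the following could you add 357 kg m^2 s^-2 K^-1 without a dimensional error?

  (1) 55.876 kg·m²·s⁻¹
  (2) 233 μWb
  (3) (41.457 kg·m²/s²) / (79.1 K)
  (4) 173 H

(3)

Reference: kg·m²·s⁻²·K⁻¹.
Each option:
  (1) kg·m²·s⁻¹
  (2) Wb = V·s = kg·m²·s⁻²·A⁻¹
  (3) [kg·m²·s⁻²] / [K] = kg·m²·s⁻²·K⁻¹  ← same
  (4) H = V·s·A⁻¹ = kg·m²·s⁻²·A⁻²
Only (3) matches kg·m²·s⁻²·K⁻¹.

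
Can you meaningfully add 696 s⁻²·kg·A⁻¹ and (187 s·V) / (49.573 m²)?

Yes

Dimensions:
  696 s⁻²·kg·A⁻¹:  kg·s⁻²·A⁻¹
  (187 s·V) / (49.573 m²):  [kg·m²·s⁻²·A⁻¹] / [m²] = kg·s⁻²·A⁻¹
Both are kg·s⁻²·A⁻¹, so they have the same dimensions and can be added.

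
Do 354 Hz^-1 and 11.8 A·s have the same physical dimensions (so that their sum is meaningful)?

Dimensions:
  354 Hz^-1:  Hz⁻¹ = (s⁻¹)⁻¹ = s
  11.8 A·s:  A·s = s·A
s ≠ s·A, so they cannot be added.

No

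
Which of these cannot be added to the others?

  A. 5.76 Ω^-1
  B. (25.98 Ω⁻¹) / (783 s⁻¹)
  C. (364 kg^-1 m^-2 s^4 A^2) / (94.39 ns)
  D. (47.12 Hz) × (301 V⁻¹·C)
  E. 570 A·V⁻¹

B.

Reduce each to base SI dimensions:
  A. Ω⁻¹ = (V·A⁻¹)⁻¹ = kg⁻¹·m⁻²·s³·A²
  B. [kg⁻¹·m⁻²·s³·A²] / [s⁻¹] = kg⁻¹·m⁻²·s⁴·A²
  C. [kg⁻¹·m⁻²·s⁴·A²] / [s] = kg⁻¹·m⁻²·s³·A²
  D. [s⁻¹] · [kg⁻¹·m⁻²·s⁴·A²] = kg⁻¹·m⁻²·s³·A²
  E. A·V⁻¹ = A·(J·C⁻¹)⁻¹ = kg⁻¹·m⁻²·s³·A²
All reduce to kg⁻¹·m⁻²·s³·A² except B., which is kg⁻¹·m⁻²·s⁴·A².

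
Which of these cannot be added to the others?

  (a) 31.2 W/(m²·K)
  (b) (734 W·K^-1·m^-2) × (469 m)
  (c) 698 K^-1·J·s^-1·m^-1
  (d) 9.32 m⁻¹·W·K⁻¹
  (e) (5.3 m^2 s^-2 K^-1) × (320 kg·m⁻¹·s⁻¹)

Expand each in SI base units:
  (a) W·m⁻²·K⁻¹ = J·s⁻¹·m⁻²·K⁻¹ = kg·s⁻³·K⁻¹
  (b) [kg·s⁻³·K⁻¹] · [m] = kg·m·s⁻³·K⁻¹
  (c) J·s⁻¹·m⁻¹·K⁻¹ = N·m·s⁻¹·m⁻¹·K⁻¹ = kg·m·s⁻³·K⁻¹
  (d) W·m⁻¹·K⁻¹ = J·s⁻¹·m⁻¹·K⁻¹ = kg·m·s⁻³·K⁻¹
  (e) [m²·s⁻²·K⁻¹] · [kg·m⁻¹·s⁻¹] = kg·m·s⁻³·K⁻¹
All reduce to kg·m·s⁻³·K⁻¹ except (a), which is kg·s⁻³·K⁻¹.

(a)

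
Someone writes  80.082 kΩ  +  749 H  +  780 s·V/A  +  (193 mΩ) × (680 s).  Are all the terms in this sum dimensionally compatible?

No

Expand each in SI base units:
  80.082 kΩ:  Ω = V·A⁻¹ = kg·m²·s⁻³·A⁻²
  749 H:  H = V·s·A⁻¹ = kg·m²·s⁻²·A⁻²
  780 s·V/A:  V·s·A⁻¹ = J·C⁻¹·s·A⁻¹ = kg·m²·s⁻²·A⁻²
  (193 mΩ) × (680 s):  [kg·m²·s⁻³·A⁻²] · [s] = kg·m²·s⁻²·A⁻²
The terms do not share a single dimension (kg·m²·s⁻²·A⁻² vs kg·m²·s⁻³·A⁻²).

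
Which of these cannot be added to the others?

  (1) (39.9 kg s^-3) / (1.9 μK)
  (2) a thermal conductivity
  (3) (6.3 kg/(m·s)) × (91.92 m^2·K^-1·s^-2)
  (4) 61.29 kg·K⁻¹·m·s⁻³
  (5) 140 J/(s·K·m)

(1)

Reduce each to base SI dimensions:
  (1) [kg·s⁻³] / [K] = kg·s⁻³·K⁻¹
  (2) [thermal conductivity] = kg·m·s⁻³·K⁻¹
  (3) [kg·m⁻¹·s⁻¹] · [m²·s⁻²·K⁻¹] = kg·m·s⁻³·K⁻¹
  (4) kg·m·s⁻³·K⁻¹
  (5) J·s⁻¹·m⁻¹·K⁻¹ = N·m·s⁻¹·m⁻¹·K⁻¹ = kg·m·s⁻³·K⁻¹
All reduce to kg·m·s⁻³·K⁻¹ except (1), which is kg·s⁻³·K⁻¹.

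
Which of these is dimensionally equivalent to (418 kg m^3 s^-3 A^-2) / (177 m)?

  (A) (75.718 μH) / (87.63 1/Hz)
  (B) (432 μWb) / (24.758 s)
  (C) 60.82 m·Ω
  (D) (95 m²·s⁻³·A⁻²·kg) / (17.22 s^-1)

Reference: [kg·m³·s⁻³·A⁻²] / [m] = kg·m²·s⁻³·A⁻².
Each option:
  (A) [kg·m²·s⁻²·A⁻²] / [s] = kg·m²·s⁻³·A⁻²  ← same
  (B) [kg·m²·s⁻²·A⁻¹] / [s] = kg·m²·s⁻³·A⁻¹
  (C) Ω·m = V·A⁻¹·m = kg·m³·s⁻³·A⁻²
  (D) [kg·m²·s⁻³·A⁻²] / [s⁻¹] = kg·m²·s⁻²·A⁻²
Only (A) matches kg·m²·s⁻³·A⁻².

(A)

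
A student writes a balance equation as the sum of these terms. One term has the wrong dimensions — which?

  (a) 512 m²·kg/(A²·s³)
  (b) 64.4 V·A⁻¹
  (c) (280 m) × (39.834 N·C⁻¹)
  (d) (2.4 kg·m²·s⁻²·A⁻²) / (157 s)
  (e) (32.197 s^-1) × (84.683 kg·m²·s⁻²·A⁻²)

(c)

Dimensions:
  (a) kg·m²·s⁻³·A⁻²
  (b) V·A⁻¹ = J·C⁻¹·A⁻¹ = kg·m²·s⁻³·A⁻²
  (c) [m] · [kg·m·s⁻³·A⁻¹] = kg·m²·s⁻³·A⁻¹
  (d) [kg·m²·s⁻²·A⁻²] / [s] = kg·m²·s⁻³·A⁻²
  (e) [s⁻¹] · [kg·m²·s⁻²·A⁻²] = kg·m²·s⁻³·A⁻²
All reduce to kg·m²·s⁻³·A⁻² except (c), which is kg·m²·s⁻³·A⁻¹.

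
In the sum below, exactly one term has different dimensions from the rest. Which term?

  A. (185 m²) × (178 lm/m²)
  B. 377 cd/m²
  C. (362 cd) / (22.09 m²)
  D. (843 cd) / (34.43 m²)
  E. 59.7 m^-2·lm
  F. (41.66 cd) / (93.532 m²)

A.

In SI base units:
  A. [m²] · [m⁻²·cd] = cd
  B. cd·m⁻² = m⁻²·cd
  C. [cd] / [m²] = m⁻²·cd
  D. [cd] / [m²] = m⁻²·cd
  E. lm·m⁻² = cd·m⁻² = m⁻²·cd
  F. [cd] / [m²] = m⁻²·cd
All reduce to m⁻²·cd except A., which is cd.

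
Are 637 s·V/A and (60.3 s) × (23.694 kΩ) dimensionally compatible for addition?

Dimensions:
  637 s·V/A:  V·s·A⁻¹ = J·C⁻¹·s·A⁻¹ = kg·m²·s⁻²·A⁻²
  (60.3 s) × (23.694 kΩ):  [s] · [kg·m²·s⁻³·A⁻²] = kg·m²·s⁻²·A⁻²
Both are kg·m²·s⁻²·A⁻², so they have the same dimensions and can be added.

Yes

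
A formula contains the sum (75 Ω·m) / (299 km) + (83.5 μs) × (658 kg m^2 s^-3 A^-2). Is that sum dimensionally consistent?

Work out the base dimensions of each:
  (75 Ω·m) / (299 km):  [kg·m³·s⁻³·A⁻²] / [m] = kg·m²·s⁻³·A⁻²
  (83.5 μs) × (658 kg m^2 s^-3 A^-2):  [s] · [kg·m²·s⁻³·A⁻²] = kg·m²·s⁻²·A⁻²
kg·m²·s⁻³·A⁻² ≠ kg·m²·s⁻²·A⁻², so they cannot be added.

No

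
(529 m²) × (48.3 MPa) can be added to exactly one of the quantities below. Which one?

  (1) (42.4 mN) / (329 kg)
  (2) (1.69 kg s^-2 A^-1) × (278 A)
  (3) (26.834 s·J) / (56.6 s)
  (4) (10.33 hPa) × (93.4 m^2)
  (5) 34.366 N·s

(4)

Reference: [m²] · [kg·m⁻¹·s⁻²] = kg·m·s⁻².
Each option:
  (1) [kg·m·s⁻²] / [kg] = m·s⁻²
  (2) [kg·s⁻²·A⁻¹] · [A] = kg·s⁻²
  (3) [kg·m²·s⁻¹] / [s] = kg·m²·s⁻²
  (4) [kg·m⁻¹·s⁻²] · [m²] = kg·m·s⁻²  ← same
  (5) N·s = kg·m·s⁻²·s = kg·m·s⁻¹
Only (4) matches kg·m·s⁻².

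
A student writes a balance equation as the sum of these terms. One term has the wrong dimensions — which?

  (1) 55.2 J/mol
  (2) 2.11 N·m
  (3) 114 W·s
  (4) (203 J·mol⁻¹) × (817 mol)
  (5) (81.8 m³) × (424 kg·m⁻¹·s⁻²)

Expand each in SI base units:
  (1) J·mol⁻¹ = N·m·mol⁻¹ = kg·m²·s⁻²·mol⁻¹
  (2) N·m = kg·m·s⁻²·m = kg·m²·s⁻²
  (3) W·s = J·s⁻¹·s = kg·m²·s⁻²
  (4) [kg·m²·s⁻²·mol⁻¹] · [mol] = kg·m²·s⁻²
  (5) [m³] · [kg·m⁻¹·s⁻²] = kg·m²·s⁻²
All reduce to kg·m²·s⁻² except (1), which is kg·m²·s⁻²·mol⁻¹.

(1)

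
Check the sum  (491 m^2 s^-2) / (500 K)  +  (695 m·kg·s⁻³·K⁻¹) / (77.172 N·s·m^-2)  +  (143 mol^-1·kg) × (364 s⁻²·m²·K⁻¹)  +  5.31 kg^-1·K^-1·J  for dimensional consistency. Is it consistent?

Reduce each to base SI dimensions:
  (491 m^2 s^-2) / (500 K):  [m²·s⁻²] / [K] = m²·s⁻²·K⁻¹
  (695 m·kg·s⁻³·K⁻¹) / (77.172 N·s·m^-2):  [kg·m·s⁻³·K⁻¹] / [kg·m⁻¹·s⁻¹] = m²·s⁻²·K⁻¹
  (143 mol^-1·kg) × (364 s⁻²·m²·K⁻¹):  [kg·mol⁻¹] · [m²·s⁻²·K⁻¹] = kg·m²·s⁻²·K⁻¹·mol⁻¹
  5.31 kg^-1·K^-1·J:  J·kg⁻¹·K⁻¹ = N·m·kg⁻¹·K⁻¹ = m²·s⁻²·K⁻¹
The terms do not share a single dimension (kg·m²·s⁻²·K⁻¹·mol⁻¹ vs m²·s⁻²·K⁻¹).

No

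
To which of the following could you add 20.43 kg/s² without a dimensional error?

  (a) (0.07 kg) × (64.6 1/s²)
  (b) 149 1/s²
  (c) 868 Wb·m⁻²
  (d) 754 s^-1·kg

(a)

Reference: kg·s⁻².
Each option:
  (a) [kg] · [s⁻²] = kg·s⁻²  ← same
  (b) s⁻²
  (c) Wb·m⁻² = V·s·m⁻² = kg·s⁻²·A⁻¹
  (d) kg·s⁻¹
Only (a) matches kg·s⁻².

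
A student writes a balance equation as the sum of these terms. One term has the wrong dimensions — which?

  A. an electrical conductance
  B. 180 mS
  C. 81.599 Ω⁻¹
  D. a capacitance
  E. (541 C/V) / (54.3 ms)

D.

Dimensions:
  A. [electrical conductance] = kg⁻¹·m⁻²·s³·A²
  B. S = Ω⁻¹ = kg⁻¹·m⁻²·s³·A²
  C. Ω⁻¹ = (V·A⁻¹)⁻¹ = kg⁻¹·m⁻²·s³·A²
  D. [capacitance] = kg⁻¹·m⁻²·s⁴·A²
  E. [kg⁻¹·m⁻²·s⁴·A²] / [s] = kg⁻¹·m⁻²·s³·A²
All reduce to kg⁻¹·m⁻²·s³·A² except D., which is kg⁻¹·m⁻²·s⁴·A².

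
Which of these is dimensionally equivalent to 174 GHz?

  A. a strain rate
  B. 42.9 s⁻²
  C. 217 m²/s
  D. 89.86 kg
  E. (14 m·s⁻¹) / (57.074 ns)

A.

Reference: Hz = s⁻¹.
Each option:
  A. [strain rate] = s⁻¹  ← same
  B. s⁻²
  C. m²·s⁻¹
  D. kg
  E. [m·s⁻¹] / [s] = m·s⁻²
Only A. matches s⁻¹.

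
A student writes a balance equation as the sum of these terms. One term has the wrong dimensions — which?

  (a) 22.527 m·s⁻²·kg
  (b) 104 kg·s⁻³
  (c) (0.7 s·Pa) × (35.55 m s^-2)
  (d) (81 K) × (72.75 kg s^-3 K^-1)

Reduce each to base SI dimensions:
  (a) kg·m·s⁻²
  (b) kg·s⁻³
  (c) [kg·m⁻¹·s⁻¹] · [m·s⁻²] = kg·s⁻³
  (d) [K] · [kg·s⁻³·K⁻¹] = kg·s⁻³
All reduce to kg·s⁻³ except (a), which is kg·m·s⁻².

(a)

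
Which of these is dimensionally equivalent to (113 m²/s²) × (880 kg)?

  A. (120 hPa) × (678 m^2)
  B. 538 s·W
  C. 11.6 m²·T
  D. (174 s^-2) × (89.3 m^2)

Reference: [m²·s⁻²] · [kg] = kg·m²·s⁻².
Each option:
  A. [kg·m⁻¹·s⁻²] · [m²] = kg·m·s⁻²
  B. W·s = J·s⁻¹·s = kg·m²·s⁻²  ← same
  C. T·m² = Wb·m⁻²·m² = kg·m²·s⁻²·A⁻¹
  D. [s⁻²] · [m²] = m²·s⁻²
Only B. matches kg·m²·s⁻².

B.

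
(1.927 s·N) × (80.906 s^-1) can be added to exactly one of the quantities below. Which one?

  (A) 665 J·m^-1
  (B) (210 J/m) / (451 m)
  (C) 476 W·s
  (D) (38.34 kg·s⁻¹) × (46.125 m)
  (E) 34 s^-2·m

Reference: [kg·m·s⁻¹] · [s⁻¹] = kg·m·s⁻².
Each option:
  (A) J·m⁻¹ = N·m·m⁻¹ = kg·m·s⁻²  ← same
  (B) [kg·m·s⁻²] / [m] = kg·s⁻²
  (C) W·s = J·s⁻¹·s = kg·m²·s⁻²
  (D) [kg·s⁻¹] · [m] = kg·m·s⁻¹
  (E) m·s⁻²
Only (A) matches kg·m·s⁻².

(A)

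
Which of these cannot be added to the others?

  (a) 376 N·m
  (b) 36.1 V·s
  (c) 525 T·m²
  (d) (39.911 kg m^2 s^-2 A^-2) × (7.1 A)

Expand each in SI base units:
  (a) N·m = kg·m·s⁻²·m = kg·m²·s⁻²
  (b) V·s = J·C⁻¹·s = kg·m²·s⁻²·A⁻¹
  (c) T·m² = Wb·m⁻²·m² = kg·m²·s⁻²·A⁻¹
  (d) [kg·m²·s⁻²·A⁻²] · [A] = kg·m²·s⁻²·A⁻¹
All reduce to kg·m²·s⁻²·A⁻¹ except (a), which is kg·m²·s⁻².

(a)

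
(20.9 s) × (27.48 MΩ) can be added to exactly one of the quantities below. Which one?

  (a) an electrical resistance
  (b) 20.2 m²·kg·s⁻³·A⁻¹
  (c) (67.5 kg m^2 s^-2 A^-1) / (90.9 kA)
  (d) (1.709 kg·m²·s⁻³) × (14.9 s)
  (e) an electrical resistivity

Reference: [s] · [kg·m²·s⁻³·A⁻²] = kg·m²·s⁻²·A⁻².
Each option:
  (a) [electrical resistance] = kg·m²·s⁻³·A⁻²
  (b) kg·m²·s⁻³·A⁻¹
  (c) [kg·m²·s⁻²·A⁻¹] / [A] = kg·m²·s⁻²·A⁻²  ← same
  (d) [kg·m²·s⁻³] · [s] = kg·m²·s⁻²
  (e) [electrical resistivity] = kg·m³·s⁻³·A⁻²
Only (c) matches kg·m²·s⁻²·A⁻².

(c)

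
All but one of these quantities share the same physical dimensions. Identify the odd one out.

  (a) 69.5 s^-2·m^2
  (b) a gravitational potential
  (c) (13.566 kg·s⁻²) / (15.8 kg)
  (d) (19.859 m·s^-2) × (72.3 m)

Reduce each to base SI dimensions:
  (a) m²·s⁻²
  (b) [gravitational potential] = m²·s⁻²
  (c) [kg·s⁻²] / [kg] = s⁻²
  (d) [m·s⁻²] · [m] = m²·s⁻²
All reduce to m²·s⁻² except (c), which is s⁻².

(c)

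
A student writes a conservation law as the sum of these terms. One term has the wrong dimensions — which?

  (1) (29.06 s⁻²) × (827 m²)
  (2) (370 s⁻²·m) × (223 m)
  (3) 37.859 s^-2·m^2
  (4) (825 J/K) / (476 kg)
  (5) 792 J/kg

Dimensions:
  (1) [s⁻²] · [m²] = m²·s⁻²
  (2) [m·s⁻²] · [m] = m²·s⁻²
  (3) m²·s⁻²
  (4) [kg·m²·s⁻²·K⁻¹] / [kg] = m²·s⁻²·K⁻¹
  (5) J·kg⁻¹ = N·m·kg⁻¹ = m²·s⁻²
All reduce to m²·s⁻² except (4), which is m²·s⁻²·K⁻¹.

(4)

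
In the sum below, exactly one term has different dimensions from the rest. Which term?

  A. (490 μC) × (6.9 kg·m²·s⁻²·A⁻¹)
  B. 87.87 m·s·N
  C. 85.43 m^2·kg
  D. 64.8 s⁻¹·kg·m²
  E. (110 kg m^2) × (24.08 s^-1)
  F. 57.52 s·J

In SI base units:
  A. [s·A] · [kg·m²·s⁻²·A⁻¹] = kg·m²·s⁻¹
  B. N·m·s = kg·m·s⁻²·m·s = kg·m²·s⁻¹
  C. kg·m²
  D. kg·m²·s⁻¹
  E. [kg·m²] · [s⁻¹] = kg·m²·s⁻¹
  F. J·s = N·m·s = kg·m²·s⁻¹
All reduce to kg·m²·s⁻¹ except C., which is kg·m².

C.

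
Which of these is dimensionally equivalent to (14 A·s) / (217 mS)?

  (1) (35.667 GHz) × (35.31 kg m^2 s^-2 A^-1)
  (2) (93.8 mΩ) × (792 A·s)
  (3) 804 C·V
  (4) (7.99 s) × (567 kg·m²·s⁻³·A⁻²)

Reference: [s·A] / [kg⁻¹·m⁻²·s³·A²] = kg·m²·s⁻²·A⁻¹.
Each option:
  (1) [s⁻¹] · [kg·m²·s⁻²·A⁻¹] = kg·m²·s⁻³·A⁻¹
  (2) [kg·m²·s⁻³·A⁻²] · [s·A] = kg·m²·s⁻²·A⁻¹  ← same
  (3) C·V = s·A·J·C⁻¹ = kg·m²·s⁻²
  (4) [s] · [kg·m²·s⁻³·A⁻²] = kg·m²·s⁻²·A⁻²
Only (2) matches kg·m²·s⁻²·A⁻¹.

(2)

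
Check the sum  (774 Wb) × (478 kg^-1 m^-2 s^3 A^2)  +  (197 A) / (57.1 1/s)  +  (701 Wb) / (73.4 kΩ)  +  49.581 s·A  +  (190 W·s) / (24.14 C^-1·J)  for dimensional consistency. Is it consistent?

In SI base units:
  (774 Wb) × (478 kg^-1 m^-2 s^3 A^2):  [kg·m²·s⁻²·A⁻¹] · [kg⁻¹·m⁻²·s³·A²] = s·A
  (197 A) / (57.1 1/s):  [A] / [s⁻¹] = s·A
  (701 Wb) / (73.4 kΩ):  [kg·m²·s⁻²·A⁻¹] / [kg·m²·s⁻³·A⁻²] = s·A
  49.581 s·A:  A·s = s·A
  (190 W·s) / (24.14 C^-1·J):  [kg·m²·s⁻²] / [kg·m²·s⁻³·A⁻¹] = s·A
Every term reduces to s·A.

Yes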